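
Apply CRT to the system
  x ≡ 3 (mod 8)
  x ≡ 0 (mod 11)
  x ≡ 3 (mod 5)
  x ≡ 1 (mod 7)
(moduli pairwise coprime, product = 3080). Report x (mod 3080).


Product of moduli M = 8 · 11 · 5 · 7 = 3080.
Merge one congruence at a time:
  Start: x ≡ 3 (mod 8).
  Combine with x ≡ 0 (mod 11); new modulus lcm = 88.
    Write x = 3 + 8·t and substitute into x ≡ 0 (mod 11): 8·t ≡ 0 − 3 = -3 (mod 11).
    Reduce coefficients mod 11: 8·t ≡ 8 (mod 11).
    The inverse of 8 mod 11 is 7 (since 8·7 = 56 = 5·11 + 1), so t ≡ 7·8 = 56 ≡ 1 (mod 11).
    Then x = 3 + 8·1 = 11, valid modulo lcm(8, 11) = 88: x ≡ 11 (mod 88).
  Combine with x ≡ 3 (mod 5); new modulus lcm = 440.
    Write x = 11 + 88·t and substitute into x ≡ 3 (mod 5): 88·t ≡ 3 − 11 = -8 (mod 5).
    Reduce coefficients mod 5: 3·t ≡ 2 (mod 5).
    The inverse of 3 mod 5 is 2 (since 3·2 = 6 = 1·5 + 1), so t ≡ 2·2 = 4 ≡ 4 (mod 5).
    Then x = 11 + 88·4 = 363, valid modulo lcm(88, 5) = 440: x ≡ 363 (mod 440).
  Combine with x ≡ 1 (mod 7); new modulus lcm = 3080.
    Write x = 363 + 440·t and substitute into x ≡ 1 (mod 7): 440·t ≡ 1 − 363 = -362 (mod 7).
    Reduce coefficients mod 7: 6·t ≡ 2 (mod 7).
    The inverse of 6 mod 7 is 6 (since 6·6 = 36 = 5·7 + 1), so t ≡ 6·2 = 12 ≡ 5 (mod 7).
    Then x = 363 + 440·5 = 2563, valid modulo lcm(440, 7) = 3080: x ≡ 2563 (mod 3080).
Verify against each original: 2563 mod 8 = 3, 2563 mod 11 = 0, 2563 mod 5 = 3, 2563 mod 7 = 1.

x ≡ 2563 (mod 3080).


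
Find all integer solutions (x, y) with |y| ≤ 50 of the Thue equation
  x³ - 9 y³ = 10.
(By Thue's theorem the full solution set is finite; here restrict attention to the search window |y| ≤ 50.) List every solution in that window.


The equation is x³ - 9y³ = 10. For fixed y, x³ = 9·y³ + 10, so a solution requires the RHS to be a perfect cube.
Strategy: iterate y from -50 to 50, compute RHS = 9·y³ + 10, and check whether it is a (positive or negative) perfect cube.
Check small values of y:
  y = 0: RHS = 10 is not a perfect cube.
  y = 1: RHS = 19 is not a perfect cube.
  y = -1: RHS = 1 = (1)³ ⇒ x = 1 works.
  y = 2: RHS = 82 is not a perfect cube.
  y = -2: RHS = -62 is not a perfect cube.
  y = 3: RHS = 253 is not a perfect cube.
  y = -3: RHS = -233 is not a perfect cube.
Continuing the search up to |y| = 50 finds no further solutions beyond those listed.
Collected solutions: (1, -1).

Solutions (with |y| ≤ 50): (1, -1).


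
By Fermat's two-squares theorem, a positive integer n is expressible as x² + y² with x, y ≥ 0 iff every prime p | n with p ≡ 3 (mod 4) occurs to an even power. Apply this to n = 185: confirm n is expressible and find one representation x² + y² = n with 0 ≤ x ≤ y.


Step 1: Factor n = 185 = 5 · 37.
Step 2: Check the mod-4 condition on each prime factor: 5 ≡ 1 (mod 4), exponent 1; 37 ≡ 1 (mod 4), exponent 1.
All primes ≡ 3 (mod 4) appear to even exponent (or don't appear), so by the two-squares theorem n IS expressible as a sum of two squares.
Step 3: Build a representation. Here n = 5 · 37 is a product of primes ≡ 1 (mod 4). Each prime p ≡ 1 (mod 4) is itself a sum of two squares; find a² by testing p − a² for a perfect square:
  5: 5 − 1² = 4 = 2² ⇒ 5 = 1² + 2².
  37: 37 − 1² = 36 = 6² ⇒ 37 = 1² + 6².
  Combine using the Brahmagupta–Fibonacci identity (a² + b²)(c² + d²) = (ac − bd)² + (ad + bc)² = (ac + bd)² + (ad − bc)²:
  5 · 37 = 185: from (1² + 2²)(1² + 6²), take (1·1 − 2·6, 1·6 + 2·1) = (1 − 12, 6 + 2) = (-11, 8); dropping signs (only squares matter) gives (11, 8); check 11² + 8² = 121 + 64 = 185 ✓.
Step 4: Order so x ≤ y and verify: 8² + 11² = 64 + 121 = 185 = n. ✓

n = 185 = 8² + 11² (one valid representation with x ≤ y).


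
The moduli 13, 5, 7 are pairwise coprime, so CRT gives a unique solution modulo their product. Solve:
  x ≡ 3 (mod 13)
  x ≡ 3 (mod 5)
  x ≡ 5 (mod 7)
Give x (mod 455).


Moduli 13, 5, 7 are pairwise coprime; by CRT there is a unique solution modulo M = 13 · 5 · 7 = 455.
Solve pairwise, accumulating the modulus:
  Start with x ≡ 3 (mod 13).
  Combine with x ≡ 3 (mod 5): since gcd(13, 5) = 1, we get a unique residue mod 65.
    Write x = 3 + 13·t and substitute into x ≡ 3 (mod 5): 13·t ≡ 3 − 3 = 0 (mod 5).
    Reduce coefficients mod 5: 3·t ≡ 0 (mod 5).
    The inverse of 3 mod 5 is 2 (since 3·2 = 6 = 1·5 + 1), so t ≡ 2·0 = 0 ≡ 0 (mod 5).
    Then x = 3 + 13·0 = 3, valid modulo lcm(13, 5) = 65: x ≡ 3 (mod 65).
  Combine with x ≡ 5 (mod 7): since gcd(65, 7) = 1, we get a unique residue mod 455.
    Write x = 3 + 65·t and substitute into x ≡ 5 (mod 7): 65·t ≡ 5 − 3 = 2 (mod 7).
    Reduce coefficients mod 7: 2·t ≡ 2 (mod 7).
    The inverse of 2 mod 7 is 4 (since 2·4 = 8 = 1·7 + 1), so t ≡ 4·2 = 8 ≡ 1 (mod 7).
    Then x = 3 + 65·1 = 68, valid modulo lcm(65, 7) = 455: x ≡ 68 (mod 455).
Verify: 68 mod 13 = 3 ✓, 68 mod 5 = 3 ✓, 68 mod 7 = 5 ✓.

x ≡ 68 (mod 455).


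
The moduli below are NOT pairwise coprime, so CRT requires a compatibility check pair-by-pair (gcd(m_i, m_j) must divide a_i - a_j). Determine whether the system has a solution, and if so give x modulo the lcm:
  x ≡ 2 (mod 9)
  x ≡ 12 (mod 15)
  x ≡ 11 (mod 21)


Moduli 9, 15, 21 are not pairwise coprime, so CRT works modulo lcm(m_i) when all pairwise compatibility conditions hold.
Pairwise compatibility: gcd(m_i, m_j) must divide a_i - a_j for every pair.
Merge one congruence at a time:
  Start: x ≡ 2 (mod 9).
  Combine with x ≡ 12 (mod 15): gcd(9, 15) = 3, and 12 - 2 = 10 is NOT divisible by 3.
    ⇒ system is inconsistent (no integer solution).

No solution (the system is inconsistent).


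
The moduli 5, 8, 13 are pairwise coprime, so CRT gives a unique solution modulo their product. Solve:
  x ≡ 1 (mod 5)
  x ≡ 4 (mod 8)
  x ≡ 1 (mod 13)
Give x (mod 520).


Moduli 5, 8, 13 are pairwise coprime; by CRT there is a unique solution modulo M = 5 · 8 · 13 = 520.
Solve pairwise, accumulating the modulus:
  Start with x ≡ 1 (mod 5).
  Combine with x ≡ 4 (mod 8): since gcd(5, 8) = 1, we get a unique residue mod 40.
    Write x = 1 + 5·t and substitute into x ≡ 4 (mod 8): 5·t ≡ 4 − 1 = 3 (mod 8).
    The inverse of 5 mod 8 is 5 (since 5·5 = 25 = 3·8 + 1), so t ≡ 5·3 = 15 ≡ 7 (mod 8).
    Then x = 1 + 5·7 = 36, valid modulo lcm(5, 8) = 40: x ≡ 36 (mod 40).
  Combine with x ≡ 1 (mod 13): since gcd(40, 13) = 1, we get a unique residue mod 520.
    Write x = 36 + 40·t and substitute into x ≡ 1 (mod 13): 40·t ≡ 1 − 36 = -35 (mod 13).
    Reduce coefficients mod 13: 1·t ≡ 4 (mod 13).
    So t ≡ 4 (mod 13).
    Then x = 36 + 40·4 = 196, valid modulo lcm(40, 13) = 520: x ≡ 196 (mod 520).
Verify: 196 mod 5 = 1 ✓, 196 mod 8 = 4 ✓, 196 mod 13 = 1 ✓.

x ≡ 196 (mod 520).


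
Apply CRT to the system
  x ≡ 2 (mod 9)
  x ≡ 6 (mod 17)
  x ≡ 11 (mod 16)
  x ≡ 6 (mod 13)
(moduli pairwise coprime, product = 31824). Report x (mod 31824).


Product of moduli M = 9 · 17 · 16 · 13 = 31824.
Merge one congruence at a time:
  Start: x ≡ 2 (mod 9).
  Combine with x ≡ 6 (mod 17); new modulus lcm = 153.
    Write x = 2 + 9·t and substitute into x ≡ 6 (mod 17): 9·t ≡ 6 − 2 = 4 (mod 17).
    The inverse of 9 mod 17 is 2 (since 9·2 = 18 = 1·17 + 1), so t ≡ 2·4 = 8 ≡ 8 (mod 17).
    Then x = 2 + 9·8 = 74, valid modulo lcm(9, 17) = 153: x ≡ 74 (mod 153).
  Combine with x ≡ 11 (mod 16); new modulus lcm = 2448.
    Write x = 74 + 153·t and substitute into x ≡ 11 (mod 16): 153·t ≡ 11 − 74 = -63 (mod 16).
    Reduce coefficients mod 16: 9·t ≡ 1 (mod 16).
    The inverse of 9 mod 16 is 9 (since 9·9 = 81 = 5·16 + 1), so t ≡ 9·1 = 9 ≡ 9 (mod 16).
    Then x = 74 + 153·9 = 1451, valid modulo lcm(153, 16) = 2448: x ≡ 1451 (mod 2448).
  Combine with x ≡ 6 (mod 13); new modulus lcm = 31824.
    Write x = 1451 + 2448·t and substitute into x ≡ 6 (mod 13): 2448·t ≡ 6 − 1451 = -1445 (mod 13).
    Reduce coefficients mod 13: 4·t ≡ 11 (mod 13).
    The inverse of 4 mod 13 is 10 (since 4·10 = 40 = 3·13 + 1), so t ≡ 10·11 = 110 ≡ 6 (mod 13).
    Then x = 1451 + 2448·6 = 16139, valid modulo lcm(2448, 13) = 31824: x ≡ 16139 (mod 31824).
Verify against each original: 16139 mod 9 = 2, 16139 mod 17 = 6, 16139 mod 16 = 11, 16139 mod 13 = 6.

x ≡ 16139 (mod 31824).


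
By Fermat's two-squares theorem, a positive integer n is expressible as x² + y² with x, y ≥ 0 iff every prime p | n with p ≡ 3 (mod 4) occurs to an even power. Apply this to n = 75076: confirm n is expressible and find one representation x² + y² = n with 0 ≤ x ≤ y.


Step 1: Factor n = 75076 = 2^2 · 137^2.
Step 2: Check the mod-4 condition on each prime factor: 2 = 2 (special); 137 ≡ 1 (mod 4), exponent 2.
All primes ≡ 3 (mod 4) appear to even exponent (or don't appear), so by the two-squares theorem n IS expressible as a sum of two squares.
Step 3: Build a representation. Group n = k² · m with k = 2 and m = 137 · 137 = 18769 (a product of primes ≡ 1 (mod 4)); a representation of m scales to one of n via (k·x)² + (k·y)² = k²(x² + y²). Each prime p ≡ 1 (mod 4) is itself a sum of two squares; find a² by testing p − a² for a perfect square:
  137: 137 − 1² = 136, 137 − 2² = 133, 137 − 3² = 128, 137 − 4² = 121 = 11² ⇒ 137 = 4² + 11².
  Combine using the Brahmagupta–Fibonacci identity (a² + b²)(c² + d²) = (ac − bd)² + (ad + bc)² = (ac + bd)² + (ad − bc)²:
  137 · 137 = 18769: from (4² + 11²)(4² + 11²), take (4·4 − 11·11, 4·11 + 11·4) = (16 − 121, 44 + 44) = (-105, 88); dropping signs (only squares matter) gives (105, 88); check 105² + 88² = 11025 + 7744 = 18769 ✓.
  Scale by k = 2: (2·105, 2·88) = (210, 176).
Step 4: Order so x ≤ y and verify: 176² + 210² = 30976 + 44100 = 75076 = n. ✓

n = 75076 = 176² + 210² (one valid representation with x ≤ y).


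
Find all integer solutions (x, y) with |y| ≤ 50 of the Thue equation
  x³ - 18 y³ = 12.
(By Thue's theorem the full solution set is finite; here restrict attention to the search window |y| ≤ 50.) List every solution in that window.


The equation is x³ - 18y³ = 12. For fixed y, x³ = 18·y³ + 12, so a solution requires the RHS to be a perfect cube.
Strategy: iterate y from -50 to 50, compute RHS = 18·y³ + 12, and check whether it is a (positive or negative) perfect cube.
Check small values of y:
  y = 0: RHS = 12 is not a perfect cube.
  y = 1: RHS = 30 is not a perfect cube.
  y = -1: RHS = -6 is not a perfect cube.
  y = 2: RHS = 156 is not a perfect cube.
  y = -2: RHS = -132 is not a perfect cube.
  y = 3: RHS = 498 is not a perfect cube.
  y = -3: RHS = -474 is not a perfect cube.
Continuing the search up to |y| = 50 finds no solutions either.
No (x, y) in the scanned range satisfies the equation.

No integer solutions with |y| ≤ 50.


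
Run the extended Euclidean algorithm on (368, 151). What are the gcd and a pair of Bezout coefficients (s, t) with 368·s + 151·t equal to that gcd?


Euclidean algorithm on (368, 151) — divide until remainder is 0:
  368 = 2 · 151 + 66
  151 = 2 · 66 + 19
  66 = 3 · 19 + 9
  19 = 2 · 9 + 1
  9 = 9 · 1 + 0
gcd(368, 151) = 1.
Track Bezout coefficients alongside the remainders: start with r₀ = 368 = a·1 + b·0 (s = 1, t = 0) and r₁ = 151 = a·0 + b·1 (s = 0, t = 1); each new remainder r_{k+1} = r_{k-1} − q_k·r_k inherits s_{k+1} = s_{k-1} − q_k·s_k, t_{k+1} = t_{k-1} − q_k·t_k, so r_k = a·s_k + b·t_k at every step:
  q = 2: r = 66, s = 1 − 2·0 = 1, t = 0 − 2·1 = -2  (check: 368·1 + 151·(-2) = 66)
  q = 2: r = 19, s = 0 − 2·1 = -2, t = 1 − 2·(-2) = 5  (check: 368·(-2) + 151·5 = 19)
  q = 3: r = 9, s = 1 − 3·(-2) = 7, t = -2 − 3·5 = -17  (check: 368·7 + 151·(-17) = 9)
  q = 2: r = 1, s = -2 − 2·7 = -16, t = 5 − 2·(-17) = 39  (check: 368·(-16) + 151·39 = 1)
The row with r = 1 (the gcd) gives the Bezout coefficients s = -16, t = 39.
Result: 368 · (-16) + 151 · (39) = 1.

gcd(368, 151) = 1; s = -16, t = 39 (check: 368·(-16) + 151·39 = 1).


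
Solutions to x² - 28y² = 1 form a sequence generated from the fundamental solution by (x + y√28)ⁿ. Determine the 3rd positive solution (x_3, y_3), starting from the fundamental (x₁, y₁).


Step 1: Find the fundamental solution (x₁, y₁) of x² - 28y² = 1.
  Expand √28 as a continued fraction. a₀ = ⌊√28⌋ = 5; iterate m_{k+1} = d_k·a_k − m_k, d_{k+1} = (28 − m_{k+1}²)/d_k, a_{k+1} = ⌊(a₀ + m_{k+1})/d_{k+1}⌋ (starting m₀ = 0, d₀ = 1), with convergents p_k = a_k·p_{k-1} + p_{k-2}, q_k = a_k·q_{k-1} + q_{k-2} (p₋₁ = 1, q₋₁ = 0):
  k = 0: a₀ = 5; p₀/q₀ = 5/1; p₀² − 28·q₀² = 25 − 28 = -3.
  k = 1: m = 5, d = 3, a = ⌊(5 + 5)/3⌋ = 3; p/q = (3·5 + 1)/(3·1 + 0) = 16/3; p² − 28·q² = 256 − 252 = 4.
  k = 2: m = 4, d = 4, a = ⌊(5 + 4)/4⌋ = 2; p/q = (2·16 + 5)/(2·3 + 1) = 37/7; p² − 28·q² = 1369 − 1372 = -3.
  k = 3: m = 4, d = 3, a = ⌊(5 + 4)/3⌋ = 3; p/q = (3·37 + 16)/(3·7 + 3) = 127/24; p² − 28·q² = 16129 − 16128 = 1.
  The first convergent with p² − 28·q² = 1 gives the fundamental solution (x₁, y₁) = (127, 24).
Step 2: Apply the recurrence (x_{n+1}, y_{n+1}) = (x₁x_n + 28y₁y_n, x₁y_n + y₁x_n) repeatedly.
  From (x_1, y_1) = (127, 24): x_2 = 127·127 + 28·24·24 = 32257; y_2 = 127·24 + 24·127 = 6096.
  From (x_2, y_2) = (32257, 6096): x_3 = 127·32257 + 28·24·6096 = 8193151; y_3 = 127·6096 + 24·32257 = 1548360.
Step 3: Verify x_3² - 28·y_3² = 67127723308801 - 67127723308800 = 1 (should be 1). ✓

(x_1, y_1) = (127, 24); (x_3, y_3) = (8193151, 1548360).


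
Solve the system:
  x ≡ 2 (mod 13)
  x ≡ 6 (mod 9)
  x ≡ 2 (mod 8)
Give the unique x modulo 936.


Moduli 13, 9, 8 are pairwise coprime; by CRT there is a unique solution modulo M = 13 · 9 · 8 = 936.
Solve pairwise, accumulating the modulus:
  Start with x ≡ 2 (mod 13).
  Combine with x ≡ 6 (mod 9): since gcd(13, 9) = 1, we get a unique residue mod 117.
    Write x = 2 + 13·t and substitute into x ≡ 6 (mod 9): 13·t ≡ 6 − 2 = 4 (mod 9).
    Reduce coefficients mod 9: 4·t ≡ 4 (mod 9).
    The inverse of 4 mod 9 is 7 (since 4·7 = 28 = 3·9 + 1), so t ≡ 7·4 = 28 ≡ 1 (mod 9).
    Then x = 2 + 13·1 = 15, valid modulo lcm(13, 9) = 117: x ≡ 15 (mod 117).
  Combine with x ≡ 2 (mod 8): since gcd(117, 8) = 1, we get a unique residue mod 936.
    Write x = 15 + 117·t and substitute into x ≡ 2 (mod 8): 117·t ≡ 2 − 15 = -13 (mod 8).
    Reduce coefficients mod 8: 5·t ≡ 3 (mod 8).
    The inverse of 5 mod 8 is 5 (since 5·5 = 25 = 3·8 + 1), so t ≡ 5·3 = 15 ≡ 7 (mod 8).
    Then x = 15 + 117·7 = 834, valid modulo lcm(117, 8) = 936: x ≡ 834 (mod 936).
Verify: 834 mod 13 = 2 ✓, 834 mod 9 = 6 ✓, 834 mod 8 = 2 ✓.

x ≡ 834 (mod 936).


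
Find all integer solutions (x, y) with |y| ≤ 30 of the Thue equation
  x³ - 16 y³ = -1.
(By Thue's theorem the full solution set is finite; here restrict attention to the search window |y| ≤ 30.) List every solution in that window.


The equation is x³ - 16y³ = -1. For fixed y, x³ = 16·y³ − 1, so a solution requires the RHS to be a perfect cube.
Strategy: iterate y from -30 to 30, compute RHS = 16·y³ − 1, and check whether it is a (positive or negative) perfect cube.
Check small values of y:
  y = 0: RHS = -1 = (-1)³ ⇒ x = -1 works.
  y = 1: RHS = 15 is not a perfect cube.
  y = -1: RHS = -17 is not a perfect cube.
  y = 2: RHS = 127 is not a perfect cube.
  y = -2: RHS = -129 is not a perfect cube.
  y = 3: RHS = 431 is not a perfect cube.
  y = -3: RHS = -433 is not a perfect cube.
Continuing the search up to |y| = 30 finds no further solutions beyond those listed.
Collected solutions: (-1, 0).

Solutions (with |y| ≤ 30): (-1, 0).


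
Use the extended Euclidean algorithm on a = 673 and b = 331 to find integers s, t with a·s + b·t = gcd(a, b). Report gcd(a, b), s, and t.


Euclidean algorithm on (673, 331) — divide until remainder is 0:
  673 = 2 · 331 + 11
  331 = 30 · 11 + 1
  11 = 11 · 1 + 0
gcd(673, 331) = 1.
Track Bezout coefficients alongside the remainders: start with r₀ = 673 = a·1 + b·0 (s = 1, t = 0) and r₁ = 331 = a·0 + b·1 (s = 0, t = 1); each new remainder r_{k+1} = r_{k-1} − q_k·r_k inherits s_{k+1} = s_{k-1} − q_k·s_k, t_{k+1} = t_{k-1} − q_k·t_k, so r_k = a·s_k + b·t_k at every step:
  q = 2: r = 11, s = 1 − 2·0 = 1, t = 0 − 2·1 = -2  (check: 673·1 + 331·(-2) = 11)
  q = 30: r = 1, s = 0 − 30·1 = -30, t = 1 − 30·(-2) = 61  (check: 673·(-30) + 331·61 = 1)
The row with r = 1 (the gcd) gives the Bezout coefficients s = -30, t = 61.
Result: 673 · (-30) + 331 · (61) = 1.

gcd(673, 331) = 1; s = -30, t = 61 (check: 673·(-30) + 331·61 = 1).


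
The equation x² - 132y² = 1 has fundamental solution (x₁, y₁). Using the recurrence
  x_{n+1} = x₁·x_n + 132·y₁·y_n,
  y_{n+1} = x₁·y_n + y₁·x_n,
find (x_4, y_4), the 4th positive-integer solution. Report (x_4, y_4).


Step 1: Find the fundamental solution (x₁, y₁) of x² - 132y² = 1.
  Expand √132 as a continued fraction. a₀ = ⌊√132⌋ = 11; iterate m_{k+1} = d_k·a_k − m_k, d_{k+1} = (132 − m_{k+1}²)/d_k, a_{k+1} = ⌊(a₀ + m_{k+1})/d_{k+1}⌋ (starting m₀ = 0, d₀ = 1), with convergents p_k = a_k·p_{k-1} + p_{k-2}, q_k = a_k·q_{k-1} + q_{k-2} (p₋₁ = 1, q₋₁ = 0):
  k = 0: a₀ = 11; p₀/q₀ = 11/1; p₀² − 132·q₀² = 121 − 132 = -11.
  k = 1: m = 11, d = 11, a = ⌊(11 + 11)/11⌋ = 2; p/q = (2·11 + 1)/(2·1 + 0) = 23/2; p² − 132·q² = 529 − 528 = 1.
  The first convergent with p² − 132·q² = 1 gives the fundamental solution (x₁, y₁) = (23, 2).
Step 2: Apply the recurrence (x_{n+1}, y_{n+1}) = (x₁x_n + 132y₁y_n, x₁y_n + y₁x_n) repeatedly.
  From (x_1, y_1) = (23, 2): x_2 = 23·23 + 132·2·2 = 1057; y_2 = 23·2 + 2·23 = 92.
  From (x_2, y_2) = (1057, 92): x_3 = 23·1057 + 132·2·92 = 48599; y_3 = 23·92 + 2·1057 = 4230.
  From (x_3, y_3) = (48599, 4230): x_4 = 23·48599 + 132·2·4230 = 2234497; y_4 = 23·4230 + 2·48599 = 194488.
Step 3: Verify x_4² - 132·y_4² = 4992976843009 - 4992976843008 = 1 (should be 1). ✓

(x_1, y_1) = (23, 2); (x_4, y_4) = (2234497, 194488).


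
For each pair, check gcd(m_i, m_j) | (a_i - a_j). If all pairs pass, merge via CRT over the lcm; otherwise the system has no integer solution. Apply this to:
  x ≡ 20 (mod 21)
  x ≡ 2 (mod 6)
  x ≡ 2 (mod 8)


Moduli 21, 6, 8 are not pairwise coprime, so CRT works modulo lcm(m_i) when all pairwise compatibility conditions hold.
Pairwise compatibility: gcd(m_i, m_j) must divide a_i - a_j for every pair.
Merge one congruence at a time:
  Start: x ≡ 20 (mod 21).
  Combine with x ≡ 2 (mod 6): gcd(21, 6) = 3; 2 - 20 = -18, which IS divisible by 3, so compatible.
    Write x = 20 + 21·t and substitute into x ≡ 2 (mod 6): 21·t ≡ 2 − 20 = -18 (mod 6).
    Divide the congruence (and modulus) by g = 3: 7·t ≡ -6 (mod 2).
    Reduce coefficients mod 2: 1·t ≡ 0 (mod 2).
    So t ≡ 0 (mod 2).
    Then x = 20 + 21·0 = 20, valid modulo lcm(21, 6) = 42: x ≡ 20 (mod 42).
  Combine with x ≡ 2 (mod 8): gcd(42, 8) = 2; 2 - 20 = -18, which IS divisible by 2, so compatible.
    Write x = 20 + 42·t and substitute into x ≡ 2 (mod 8): 42·t ≡ 2 − 20 = -18 (mod 8).
    Divide the congruence (and modulus) by g = 2: 21·t ≡ -9 (mod 4).
    Reduce coefficients mod 4: 1·t ≡ 3 (mod 4).
    So t ≡ 3 (mod 4).
    Then x = 20 + 42·3 = 146, valid modulo lcm(42, 8) = 168: x ≡ 146 (mod 168).
Verify: 146 mod 21 = 20, 146 mod 6 = 2, 146 mod 8 = 2.

x ≡ 146 (mod 168).


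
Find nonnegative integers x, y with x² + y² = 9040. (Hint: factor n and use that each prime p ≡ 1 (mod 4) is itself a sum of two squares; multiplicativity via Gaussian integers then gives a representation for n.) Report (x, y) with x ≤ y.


Step 1: Factor n = 9040 = 2^4 · 5 · 113.
Step 2: Check the mod-4 condition on each prime factor: 2 = 2 (special); 5 ≡ 1 (mod 4), exponent 1; 113 ≡ 1 (mod 4), exponent 1.
All primes ≡ 3 (mod 4) appear to even exponent (or don't appear), so by the two-squares theorem n IS expressible as a sum of two squares.
Step 3: Build a representation. Group n = k² · m with k = 4 and m = 5 · 113 = 565 (a product of primes ≡ 1 (mod 4)); a representation of m scales to one of n via (k·x)² + (k·y)² = k²(x² + y²). Each prime p ≡ 1 (mod 4) is itself a sum of two squares; find a² by testing p − a² for a perfect square:
  5: 5 − 1² = 4 = 2² ⇒ 5 = 1² + 2².
  113: 113 − 1² = 112, 113 − 2² = 109, 113 − 3² = 104, 113 − 4² = 97, 113 − 5² = 88, 113 − 6² = 77, 113 − 7² = 64 = 8² ⇒ 113 = 7² + 8².
  Combine using the Brahmagupta–Fibonacci identity (a² + b²)(c² + d²) = (ac − bd)² + (ad + bc)² = (ac + bd)² + (ad − bc)²:
  5 · 113 = 565: from (1² + 2²)(7² + 8²), take (1·7 − 2·8, 1·8 + 2·7) = (7 − 16, 8 + 14) = (-9, 22); dropping signs (only squares matter) gives (9, 22); check 9² + 22² = 81 + 484 = 565 ✓.
  Scale by k = 4: (4·9, 4·22) = (36, 88).
Step 4: Order so x ≤ y and verify: 36² + 88² = 1296 + 7744 = 9040 = n. ✓

n = 9040 = 36² + 88² (one valid representation with x ≤ y).


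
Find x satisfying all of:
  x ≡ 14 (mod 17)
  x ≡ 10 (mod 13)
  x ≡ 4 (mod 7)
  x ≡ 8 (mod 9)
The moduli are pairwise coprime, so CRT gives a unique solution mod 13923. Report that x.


Product of moduli M = 17 · 13 · 7 · 9 = 13923.
Merge one congruence at a time:
  Start: x ≡ 14 (mod 17).
  Combine with x ≡ 10 (mod 13); new modulus lcm = 221.
    Write x = 14 + 17·t and substitute into x ≡ 10 (mod 13): 17·t ≡ 10 − 14 = -4 (mod 13).
    Reduce coefficients mod 13: 4·t ≡ 9 (mod 13).
    The inverse of 4 mod 13 is 10 (since 4·10 = 40 = 3·13 + 1), so t ≡ 10·9 = 90 ≡ 12 (mod 13).
    Then x = 14 + 17·12 = 218, valid modulo lcm(17, 13) = 221: x ≡ 218 (mod 221).
  Combine with x ≡ 4 (mod 7); new modulus lcm = 1547.
    Write x = 218 + 221·t and substitute into x ≡ 4 (mod 7): 221·t ≡ 4 − 218 = -214 (mod 7).
    Reduce coefficients mod 7: 4·t ≡ 3 (mod 7).
    The inverse of 4 mod 7 is 2 (since 4·2 = 8 = 1·7 + 1), so t ≡ 2·3 = 6 ≡ 6 (mod 7).
    Then x = 218 + 221·6 = 1544, valid modulo lcm(221, 7) = 1547: x ≡ 1544 (mod 1547).
  Combine with x ≡ 8 (mod 9); new modulus lcm = 13923.
    Write x = 1544 + 1547·t and substitute into x ≡ 8 (mod 9): 1547·t ≡ 8 − 1544 = -1536 (mod 9).
    Reduce coefficients mod 9: 8·t ≡ 3 (mod 9).
    The inverse of 8 mod 9 is 8 (since 8·8 = 64 = 7·9 + 1), so t ≡ 8·3 = 24 ≡ 6 (mod 9).
    Then x = 1544 + 1547·6 = 10826, valid modulo lcm(1547, 9) = 13923: x ≡ 10826 (mod 13923).
Verify against each original: 10826 mod 17 = 14, 10826 mod 13 = 10, 10826 mod 7 = 4, 10826 mod 9 = 8.

x ≡ 10826 (mod 13923).


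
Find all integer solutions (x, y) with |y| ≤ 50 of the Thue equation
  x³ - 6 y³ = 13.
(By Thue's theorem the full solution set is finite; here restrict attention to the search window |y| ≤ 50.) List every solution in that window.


The equation is x³ - 6y³ = 13. For fixed y, x³ = 6·y³ + 13, so a solution requires the RHS to be a perfect cube.
Strategy: iterate y from -50 to 50, compute RHS = 6·y³ + 13, and check whether it is a (positive or negative) perfect cube.
Check small values of y:
  y = 0: RHS = 13 is not a perfect cube.
  y = 1: RHS = 19 is not a perfect cube.
  y = -1: RHS = 7 is not a perfect cube.
  y = 2: RHS = 61 is not a perfect cube.
  y = -2: RHS = -35 is not a perfect cube.
  y = 3: RHS = 175 is not a perfect cube.
  y = -3: RHS = -149 is not a perfect cube.
Continuing the search up to |y| = 50 finds no solutions either.
No (x, y) in the scanned range satisfies the equation.

No integer solutions with |y| ≤ 50.


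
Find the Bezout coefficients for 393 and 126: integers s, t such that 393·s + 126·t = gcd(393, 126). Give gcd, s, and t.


Euclidean algorithm on (393, 126) — divide until remainder is 0:
  393 = 3 · 126 + 15
  126 = 8 · 15 + 6
  15 = 2 · 6 + 3
  6 = 2 · 3 + 0
gcd(393, 126) = 3.
Track Bezout coefficients alongside the remainders: start with r₀ = 393 = a·1 + b·0 (s = 1, t = 0) and r₁ = 126 = a·0 + b·1 (s = 0, t = 1); each new remainder r_{k+1} = r_{k-1} − q_k·r_k inherits s_{k+1} = s_{k-1} − q_k·s_k, t_{k+1} = t_{k-1} − q_k·t_k, so r_k = a·s_k + b·t_k at every step:
  q = 3: r = 15, s = 1 − 3·0 = 1, t = 0 − 3·1 = -3  (check: 393·1 + 126·(-3) = 15)
  q = 8: r = 6, s = 0 − 8·1 = -8, t = 1 − 8·(-3) = 25  (check: 393·(-8) + 126·25 = 6)
  q = 2: r = 3, s = 1 − 2·(-8) = 17, t = -3 − 2·25 = -53  (check: 393·17 + 126·(-53) = 3)
The row with r = 3 (the gcd) gives the Bezout coefficients s = 17, t = -53.
Result: 393 · (17) + 126 · (-53) = 3.

gcd(393, 126) = 3; s = 17, t = -53 (check: 393·17 + 126·(-53) = 3).


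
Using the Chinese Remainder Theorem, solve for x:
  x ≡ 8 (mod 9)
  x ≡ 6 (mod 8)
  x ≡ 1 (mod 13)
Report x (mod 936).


Moduli 9, 8, 13 are pairwise coprime; by CRT there is a unique solution modulo M = 9 · 8 · 13 = 936.
Solve pairwise, accumulating the modulus:
  Start with x ≡ 8 (mod 9).
  Combine with x ≡ 6 (mod 8): since gcd(9, 8) = 1, we get a unique residue mod 72.
    Write x = 8 + 9·t and substitute into x ≡ 6 (mod 8): 9·t ≡ 6 − 8 = -2 (mod 8).
    Reduce coefficients mod 8: 1·t ≡ 6 (mod 8).
    So t ≡ 6 (mod 8).
    Then x = 8 + 9·6 = 62, valid modulo lcm(9, 8) = 72: x ≡ 62 (mod 72).
  Combine with x ≡ 1 (mod 13): since gcd(72, 13) = 1, we get a unique residue mod 936.
    Write x = 62 + 72·t and substitute into x ≡ 1 (mod 13): 72·t ≡ 1 − 62 = -61 (mod 13).
    Reduce coefficients mod 13: 7·t ≡ 4 (mod 13).
    The inverse of 7 mod 13 is 2 (since 7·2 = 14 = 1·13 + 1), so t ≡ 2·4 = 8 ≡ 8 (mod 13).
    Then x = 62 + 72·8 = 638, valid modulo lcm(72, 13) = 936: x ≡ 638 (mod 936).
Verify: 638 mod 9 = 8 ✓, 638 mod 8 = 6 ✓, 638 mod 13 = 1 ✓.

x ≡ 638 (mod 936).


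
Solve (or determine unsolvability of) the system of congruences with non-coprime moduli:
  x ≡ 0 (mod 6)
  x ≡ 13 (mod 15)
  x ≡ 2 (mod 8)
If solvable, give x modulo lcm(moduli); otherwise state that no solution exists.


Moduli 6, 15, 8 are not pairwise coprime, so CRT works modulo lcm(m_i) when all pairwise compatibility conditions hold.
Pairwise compatibility: gcd(m_i, m_j) must divide a_i - a_j for every pair.
Merge one congruence at a time:
  Start: x ≡ 0 (mod 6).
  Combine with x ≡ 13 (mod 15): gcd(6, 15) = 3, and 13 - 0 = 13 is NOT divisible by 3.
    ⇒ system is inconsistent (no integer solution).

No solution (the system is inconsistent).


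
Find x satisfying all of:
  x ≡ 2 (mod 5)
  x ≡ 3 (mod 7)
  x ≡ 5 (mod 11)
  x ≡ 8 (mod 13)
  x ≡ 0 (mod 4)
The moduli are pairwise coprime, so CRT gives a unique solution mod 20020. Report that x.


Product of moduli M = 5 · 7 · 11 · 13 · 4 = 20020.
Merge one congruence at a time:
  Start: x ≡ 2 (mod 5).
  Combine with x ≡ 3 (mod 7); new modulus lcm = 35.
    Write x = 2 + 5·t and substitute into x ≡ 3 (mod 7): 5·t ≡ 3 − 2 = 1 (mod 7).
    The inverse of 5 mod 7 is 3 (since 5·3 = 15 = 2·7 + 1), so t ≡ 3·1 = 3 ≡ 3 (mod 7).
    Then x = 2 + 5·3 = 17, valid modulo lcm(5, 7) = 35: x ≡ 17 (mod 35).
  Combine with x ≡ 5 (mod 11); new modulus lcm = 385.
    Write x = 17 + 35·t and substitute into x ≡ 5 (mod 11): 35·t ≡ 5 − 17 = -12 (mod 11).
    Reduce coefficients mod 11: 2·t ≡ 10 (mod 11).
    The inverse of 2 mod 11 is 6 (since 2·6 = 12 = 1·11 + 1), so t ≡ 6·10 = 60 ≡ 5 (mod 11).
    Then x = 17 + 35·5 = 192, valid modulo lcm(35, 11) = 385: x ≡ 192 (mod 385).
  Combine with x ≡ 8 (mod 13); new modulus lcm = 5005.
    Write x = 192 + 385·t and substitute into x ≡ 8 (mod 13): 385·t ≡ 8 − 192 = -184 (mod 13).
    Reduce coefficients mod 13: 8·t ≡ 11 (mod 13).
    The inverse of 8 mod 13 is 5 (since 8·5 = 40 = 3·13 + 1), so t ≡ 5·11 = 55 ≡ 3 (mod 13).
    Then x = 192 + 385·3 = 1347, valid modulo lcm(385, 13) = 5005: x ≡ 1347 (mod 5005).
  Combine with x ≡ 0 (mod 4); new modulus lcm = 20020.
    Write x = 1347 + 5005·t and substitute into x ≡ 0 (mod 4): 5005·t ≡ 0 − 1347 = -1347 (mod 4).
    Reduce coefficients mod 4: 1·t ≡ 1 (mod 4).
    So t ≡ 1 (mod 4).
    Then x = 1347 + 5005·1 = 6352, valid modulo lcm(5005, 4) = 20020: x ≡ 6352 (mod 20020).
Verify against each original: 6352 mod 5 = 2, 6352 mod 7 = 3, 6352 mod 11 = 5, 6352 mod 13 = 8, 6352 mod 4 = 0.

x ≡ 6352 (mod 20020).


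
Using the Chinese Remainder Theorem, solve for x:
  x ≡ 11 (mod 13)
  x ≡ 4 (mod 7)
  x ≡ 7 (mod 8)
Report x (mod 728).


Moduli 13, 7, 8 are pairwise coprime; by CRT there is a unique solution modulo M = 13 · 7 · 8 = 728.
Solve pairwise, accumulating the modulus:
  Start with x ≡ 11 (mod 13).
  Combine with x ≡ 4 (mod 7): since gcd(13, 7) = 1, we get a unique residue mod 91.
    Write x = 11 + 13·t and substitute into x ≡ 4 (mod 7): 13·t ≡ 4 − 11 = -7 (mod 7).
    Reduce coefficients mod 7: 6·t ≡ 0 (mod 7).
    The inverse of 6 mod 7 is 6 (since 6·6 = 36 = 5·7 + 1), so t ≡ 6·0 = 0 ≡ 0 (mod 7).
    Then x = 11 + 13·0 = 11, valid modulo lcm(13, 7) = 91: x ≡ 11 (mod 91).
  Combine with x ≡ 7 (mod 8): since gcd(91, 8) = 1, we get a unique residue mod 728.
    Write x = 11 + 91·t and substitute into x ≡ 7 (mod 8): 91·t ≡ 7 − 11 = -4 (mod 8).
    Reduce coefficients mod 8: 3·t ≡ 4 (mod 8).
    The inverse of 3 mod 8 is 3 (since 3·3 = 9 = 1·8 + 1), so t ≡ 3·4 = 12 ≡ 4 (mod 8).
    Then x = 11 + 91·4 = 375, valid modulo lcm(91, 8) = 728: x ≡ 375 (mod 728).
Verify: 375 mod 13 = 11 ✓, 375 mod 7 = 4 ✓, 375 mod 8 = 7 ✓.

x ≡ 375 (mod 728).


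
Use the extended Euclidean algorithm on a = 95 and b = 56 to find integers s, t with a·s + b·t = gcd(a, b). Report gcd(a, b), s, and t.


Euclidean algorithm on (95, 56) — divide until remainder is 0:
  95 = 1 · 56 + 39
  56 = 1 · 39 + 17
  39 = 2 · 17 + 5
  17 = 3 · 5 + 2
  5 = 2 · 2 + 1
  2 = 2 · 1 + 0
gcd(95, 56) = 1.
Track Bezout coefficients alongside the remainders: start with r₀ = 95 = a·1 + b·0 (s = 1, t = 0) and r₁ = 56 = a·0 + b·1 (s = 0, t = 1); each new remainder r_{k+1} = r_{k-1} − q_k·r_k inherits s_{k+1} = s_{k-1} − q_k·s_k, t_{k+1} = t_{k-1} − q_k·t_k, so r_k = a·s_k + b·t_k at every step:
  q = 1: r = 39, s = 1 − 1·0 = 1, t = 0 − 1·1 = -1  (check: 95·1 + 56·(-1) = 39)
  q = 1: r = 17, s = 0 − 1·1 = -1, t = 1 − 1·(-1) = 2  (check: 95·(-1) + 56·2 = 17)
  q = 2: r = 5, s = 1 − 2·(-1) = 3, t = -1 − 2·2 = -5  (check: 95·3 + 56·(-5) = 5)
  q = 3: r = 2, s = -1 − 3·3 = -10, t = 2 − 3·(-5) = 17  (check: 95·(-10) + 56·17 = 2)
  q = 2: r = 1, s = 3 − 2·(-10) = 23, t = -5 − 2·17 = -39  (check: 95·23 + 56·(-39) = 1)
The row with r = 1 (the gcd) gives the Bezout coefficients s = 23, t = -39.
Result: 95 · (23) + 56 · (-39) = 1.

gcd(95, 56) = 1; s = 23, t = -39 (check: 95·23 + 56·(-39) = 1).


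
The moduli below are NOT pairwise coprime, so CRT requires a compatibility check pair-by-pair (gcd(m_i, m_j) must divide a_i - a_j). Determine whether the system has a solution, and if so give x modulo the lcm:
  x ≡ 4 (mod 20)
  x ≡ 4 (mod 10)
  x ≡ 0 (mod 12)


Moduli 20, 10, 12 are not pairwise coprime, so CRT works modulo lcm(m_i) when all pairwise compatibility conditions hold.
Pairwise compatibility: gcd(m_i, m_j) must divide a_i - a_j for every pair.
Merge one congruence at a time:
  Start: x ≡ 4 (mod 20).
  Combine with x ≡ 4 (mod 10): gcd(20, 10) = 10; 4 - 4 = 0, which IS divisible by 10, so compatible.
    Write x = 4 + 20·t and substitute into x ≡ 4 (mod 10): 20·t ≡ 4 − 4 = 0 (mod 10).
    Divide the congruence (and modulus) by g = 10: 2·t ≡ 0 (mod 1).
    Modulo 1 every t works; take t = 0.
    Then x = 4 + 20·0 = 4, valid modulo lcm(20, 10) = 20: x ≡ 4 (mod 20).
  Combine with x ≡ 0 (mod 12): gcd(20, 12) = 4; 0 - 4 = -4, which IS divisible by 4, so compatible.
    Write x = 4 + 20·t and substitute into x ≡ 0 (mod 12): 20·t ≡ 0 − 4 = -4 (mod 12).
    Divide the congruence (and modulus) by g = 4: 5·t ≡ -1 (mod 3).
    Reduce coefficients mod 3: 2·t ≡ 2 (mod 3).
    The inverse of 2 mod 3 is 2 (since 2·2 = 4 = 1·3 + 1), so t ≡ 2·2 = 4 ≡ 1 (mod 3).
    Then x = 4 + 20·1 = 24, valid modulo lcm(20, 12) = 60: x ≡ 24 (mod 60).
Verify: 24 mod 20 = 4, 24 mod 10 = 4, 24 mod 12 = 0.

x ≡ 24 (mod 60).


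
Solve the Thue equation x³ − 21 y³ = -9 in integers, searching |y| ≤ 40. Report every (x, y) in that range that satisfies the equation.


The equation is x³ - 21y³ = -9. For fixed y, x³ = 21·y³ − 9, so a solution requires the RHS to be a perfect cube.
Strategy: iterate y from -40 to 40, compute RHS = 21·y³ − 9, and check whether it is a (positive or negative) perfect cube.
Check small values of y:
  y = 0: RHS = -9 is not a perfect cube.
  y = 1: RHS = 12 is not a perfect cube.
  y = -1: RHS = -30 is not a perfect cube.
  y = 2: RHS = 159 is not a perfect cube.
  y = -2: RHS = -177 is not a perfect cube.
  y = 3: RHS = 558 is not a perfect cube.
  y = -3: RHS = -576 is not a perfect cube.
Continuing the search up to |y| = 40 finds no solutions either.
No (x, y) in the scanned range satisfies the equation.

No integer solutions with |y| ≤ 40.


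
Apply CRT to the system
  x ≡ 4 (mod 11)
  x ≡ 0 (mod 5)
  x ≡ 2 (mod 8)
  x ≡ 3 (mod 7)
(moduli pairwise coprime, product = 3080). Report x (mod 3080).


Product of moduli M = 11 · 5 · 8 · 7 = 3080.
Merge one congruence at a time:
  Start: x ≡ 4 (mod 11).
  Combine with x ≡ 0 (mod 5); new modulus lcm = 55.
    Write x = 4 + 11·t and substitute into x ≡ 0 (mod 5): 11·t ≡ 0 − 4 = -4 (mod 5).
    Reduce coefficients mod 5: 1·t ≡ 1 (mod 5).
    So t ≡ 1 (mod 5).
    Then x = 4 + 11·1 = 15, valid modulo lcm(11, 5) = 55: x ≡ 15 (mod 55).
  Combine with x ≡ 2 (mod 8); new modulus lcm = 440.
    Write x = 15 + 55·t and substitute into x ≡ 2 (mod 8): 55·t ≡ 2 − 15 = -13 (mod 8).
    Reduce coefficients mod 8: 7·t ≡ 3 (mod 8).
    The inverse of 7 mod 8 is 7 (since 7·7 = 49 = 6·8 + 1), so t ≡ 7·3 = 21 ≡ 5 (mod 8).
    Then x = 15 + 55·5 = 290, valid modulo lcm(55, 8) = 440: x ≡ 290 (mod 440).
  Combine with x ≡ 3 (mod 7); new modulus lcm = 3080.
    Write x = 290 + 440·t and substitute into x ≡ 3 (mod 7): 440·t ≡ 3 − 290 = -287 (mod 7).
    Reduce coefficients mod 7: 6·t ≡ 0 (mod 7).
    The inverse of 6 mod 7 is 6 (since 6·6 = 36 = 5·7 + 1), so t ≡ 6·0 = 0 ≡ 0 (mod 7).
    Then x = 290 + 440·0 = 290, valid modulo lcm(440, 7) = 3080: x ≡ 290 (mod 3080).
Verify against each original: 290 mod 11 = 4, 290 mod 5 = 0, 290 mod 8 = 2, 290 mod 7 = 3.

x ≡ 290 (mod 3080).


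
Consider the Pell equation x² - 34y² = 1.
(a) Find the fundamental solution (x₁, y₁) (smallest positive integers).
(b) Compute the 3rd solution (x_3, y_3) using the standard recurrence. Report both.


Step 1: Find the fundamental solution (x₁, y₁) of x² - 34y² = 1.
  Expand √34 as a continued fraction. a₀ = ⌊√34⌋ = 5; iterate m_{k+1} = d_k·a_k − m_k, d_{k+1} = (34 − m_{k+1}²)/d_k, a_{k+1} = ⌊(a₀ + m_{k+1})/d_{k+1}⌋ (starting m₀ = 0, d₀ = 1), with convergents p_k = a_k·p_{k-1} + p_{k-2}, q_k = a_k·q_{k-1} + q_{k-2} (p₋₁ = 1, q₋₁ = 0):
  k = 0: a₀ = 5; p₀/q₀ = 5/1; p₀² − 34·q₀² = 25 − 34 = -9.
  k = 1: m = 5, d = 9, a = ⌊(5 + 5)/9⌋ = 1; p/q = (1·5 + 1)/(1·1 + 0) = 6/1; p² − 34·q² = 36 − 34 = 2.
  k = 2: m = 4, d = 2, a = ⌊(5 + 4)/2⌋ = 4; p/q = (4·6 + 5)/(4·1 + 1) = 29/5; p² − 34·q² = 841 − 850 = -9.
  k = 3: m = 4, d = 9, a = ⌊(5 + 4)/9⌋ = 1; p/q = (1·29 + 6)/(1·5 + 1) = 35/6; p² − 34·q² = 1225 − 1224 = 1.
  The first convergent with p² − 34·q² = 1 gives the fundamental solution (x₁, y₁) = (35, 6).
Step 2: Apply the recurrence (x_{n+1}, y_{n+1}) = (x₁x_n + 34y₁y_n, x₁y_n + y₁x_n) repeatedly.
  From (x_1, y_1) = (35, 6): x_2 = 35·35 + 34·6·6 = 2449; y_2 = 35·6 + 6·35 = 420.
  From (x_2, y_2) = (2449, 420): x_3 = 35·2449 + 34·6·420 = 171395; y_3 = 35·420 + 6·2449 = 29394.
Step 3: Verify x_3² - 34·y_3² = 29376246025 - 29376246024 = 1 (should be 1). ✓

(x_1, y_1) = (35, 6); (x_3, y_3) = (171395, 29394).


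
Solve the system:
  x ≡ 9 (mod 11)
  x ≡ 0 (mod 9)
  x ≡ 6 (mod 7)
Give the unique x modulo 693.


Moduli 11, 9, 7 are pairwise coprime; by CRT there is a unique solution modulo M = 11 · 9 · 7 = 693.
Solve pairwise, accumulating the modulus:
  Start with x ≡ 9 (mod 11).
  Combine with x ≡ 0 (mod 9): since gcd(11, 9) = 1, we get a unique residue mod 99.
    Write x = 9 + 11·t and substitute into x ≡ 0 (mod 9): 11·t ≡ 0 − 9 = -9 (mod 9).
    Reduce coefficients mod 9: 2·t ≡ 0 (mod 9).
    The inverse of 2 mod 9 is 5 (since 2·5 = 10 = 1·9 + 1), so t ≡ 5·0 = 0 ≡ 0 (mod 9).
    Then x = 9 + 11·0 = 9, valid modulo lcm(11, 9) = 99: x ≡ 9 (mod 99).
  Combine with x ≡ 6 (mod 7): since gcd(99, 7) = 1, we get a unique residue mod 693.
    Write x = 9 + 99·t and substitute into x ≡ 6 (mod 7): 99·t ≡ 6 − 9 = -3 (mod 7).
    Reduce coefficients mod 7: 1·t ≡ 4 (mod 7).
    So t ≡ 4 (mod 7).
    Then x = 9 + 99·4 = 405, valid modulo lcm(99, 7) = 693: x ≡ 405 (mod 693).
Verify: 405 mod 11 = 9 ✓, 405 mod 9 = 0 ✓, 405 mod 7 = 6 ✓.

x ≡ 405 (mod 693).


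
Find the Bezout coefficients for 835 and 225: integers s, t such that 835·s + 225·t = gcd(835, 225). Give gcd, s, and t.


Euclidean algorithm on (835, 225) — divide until remainder is 0:
  835 = 3 · 225 + 160
  225 = 1 · 160 + 65
  160 = 2 · 65 + 30
  65 = 2 · 30 + 5
  30 = 6 · 5 + 0
gcd(835, 225) = 5.
Track Bezout coefficients alongside the remainders: start with r₀ = 835 = a·1 + b·0 (s = 1, t = 0) and r₁ = 225 = a·0 + b·1 (s = 0, t = 1); each new remainder r_{k+1} = r_{k-1} − q_k·r_k inherits s_{k+1} = s_{k-1} − q_k·s_k, t_{k+1} = t_{k-1} − q_k·t_k, so r_k = a·s_k + b·t_k at every step:
  q = 3: r = 160, s = 1 − 3·0 = 1, t = 0 − 3·1 = -3  (check: 835·1 + 225·(-3) = 160)
  q = 1: r = 65, s = 0 − 1·1 = -1, t = 1 − 1·(-3) = 4  (check: 835·(-1) + 225·4 = 65)
  q = 2: r = 30, s = 1 − 2·(-1) = 3, t = -3 − 2·4 = -11  (check: 835·3 + 225·(-11) = 30)
  q = 2: r = 5, s = -1 − 2·3 = -7, t = 4 − 2·(-11) = 26  (check: 835·(-7) + 225·26 = 5)
The row with r = 5 (the gcd) gives the Bezout coefficients s = -7, t = 26.
Result: 835 · (-7) + 225 · (26) = 5.

gcd(835, 225) = 5; s = -7, t = 26 (check: 835·(-7) + 225·26 = 5).


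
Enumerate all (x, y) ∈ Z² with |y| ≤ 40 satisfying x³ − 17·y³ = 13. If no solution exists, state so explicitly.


The equation is x³ - 17y³ = 13. For fixed y, x³ = 17·y³ + 13, so a solution requires the RHS to be a perfect cube.
Strategy: iterate y from -40 to 40, compute RHS = 17·y³ + 13, and check whether it is a (positive or negative) perfect cube.
Check small values of y:
  y = 0: RHS = 13 is not a perfect cube.
  y = 1: RHS = 30 is not a perfect cube.
  y = -1: RHS = -4 is not a perfect cube.
  y = 2: RHS = 149 is not a perfect cube.
  y = -2: RHS = -123 is not a perfect cube.
  y = 3: RHS = 472 is not a perfect cube.
  y = -3: RHS = -446 is not a perfect cube.
Continuing the search up to |y| = 40 finds no solutions either.
No (x, y) in the scanned range satisfies the equation.

No integer solutions with |y| ≤ 40.


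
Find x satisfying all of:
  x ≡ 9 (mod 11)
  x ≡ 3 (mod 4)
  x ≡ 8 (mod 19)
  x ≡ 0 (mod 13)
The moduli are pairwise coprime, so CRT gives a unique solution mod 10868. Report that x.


Product of moduli M = 11 · 4 · 19 · 13 = 10868.
Merge one congruence at a time:
  Start: x ≡ 9 (mod 11).
  Combine with x ≡ 3 (mod 4); new modulus lcm = 44.
    Write x = 9 + 11·t and substitute into x ≡ 3 (mod 4): 11·t ≡ 3 − 9 = -6 (mod 4).
    Reduce coefficients mod 4: 3·t ≡ 2 (mod 4).
    The inverse of 3 mod 4 is 3 (since 3·3 = 9 = 2·4 + 1), so t ≡ 3·2 = 6 ≡ 2 (mod 4).
    Then x = 9 + 11·2 = 31, valid modulo lcm(11, 4) = 44: x ≡ 31 (mod 44).
  Combine with x ≡ 8 (mod 19); new modulus lcm = 836.
    Write x = 31 + 44·t and substitute into x ≡ 8 (mod 19): 44·t ≡ 8 − 31 = -23 (mod 19).
    Reduce coefficients mod 19: 6·t ≡ 15 (mod 19).
    The inverse of 6 mod 19 is 16 (since 6·16 = 96 = 5·19 + 1), so t ≡ 16·15 = 240 ≡ 12 (mod 19).
    Then x = 31 + 44·12 = 559, valid modulo lcm(44, 19) = 836: x ≡ 559 (mod 836).
  Combine with x ≡ 0 (mod 13); new modulus lcm = 10868.
    Write x = 559 + 836·t and substitute into x ≡ 0 (mod 13): 836·t ≡ 0 − 559 = -559 (mod 13).
    Reduce coefficients mod 13: 4·t ≡ 0 (mod 13).
    The inverse of 4 mod 13 is 10 (since 4·10 = 40 = 3·13 + 1), so t ≡ 10·0 = 0 ≡ 0 (mod 13).
    Then x = 559 + 836·0 = 559, valid modulo lcm(836, 13) = 10868: x ≡ 559 (mod 10868).
Verify against each original: 559 mod 11 = 9, 559 mod 4 = 3, 559 mod 19 = 8, 559 mod 13 = 0.

x ≡ 559 (mod 10868).
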